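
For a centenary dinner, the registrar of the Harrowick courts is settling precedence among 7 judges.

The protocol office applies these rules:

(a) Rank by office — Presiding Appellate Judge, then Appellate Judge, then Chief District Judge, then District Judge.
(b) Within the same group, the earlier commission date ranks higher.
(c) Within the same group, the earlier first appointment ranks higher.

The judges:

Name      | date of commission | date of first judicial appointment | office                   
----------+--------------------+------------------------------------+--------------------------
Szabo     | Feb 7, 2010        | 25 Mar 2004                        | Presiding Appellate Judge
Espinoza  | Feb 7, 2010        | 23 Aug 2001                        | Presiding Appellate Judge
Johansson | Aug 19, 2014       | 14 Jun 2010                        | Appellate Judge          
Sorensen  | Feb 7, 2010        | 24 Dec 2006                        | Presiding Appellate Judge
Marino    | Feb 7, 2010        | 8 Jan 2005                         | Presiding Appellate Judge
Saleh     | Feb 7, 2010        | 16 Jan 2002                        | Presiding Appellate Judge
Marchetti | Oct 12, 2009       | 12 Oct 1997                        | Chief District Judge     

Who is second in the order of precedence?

By office: Espinoza, Saleh, Szabo, Marino and Sorensen (Presiding Appellate Judge); then Johansson (Appellate Judge); then Marchetti (Chief District Judge).
Espinoza, Saleh, Szabo, Marino and Sorensen all have date of commission Feb 7, 2010, so the next rule applies.
Among Espinoza, Saleh, Szabo, Marino and Sorensen, by date of first judicial appointment (earlier first): Espinoza (23 Aug 2001) before Saleh (16 Jan 2002) before Szabo (25 Mar 2004) before Marino (8 Jan 2005) before Sorensen (24 Dec 2006).
Order: Espinoza, Saleh, Szabo, Marino, Sorensen, Johansson, Marchetti.

Saleh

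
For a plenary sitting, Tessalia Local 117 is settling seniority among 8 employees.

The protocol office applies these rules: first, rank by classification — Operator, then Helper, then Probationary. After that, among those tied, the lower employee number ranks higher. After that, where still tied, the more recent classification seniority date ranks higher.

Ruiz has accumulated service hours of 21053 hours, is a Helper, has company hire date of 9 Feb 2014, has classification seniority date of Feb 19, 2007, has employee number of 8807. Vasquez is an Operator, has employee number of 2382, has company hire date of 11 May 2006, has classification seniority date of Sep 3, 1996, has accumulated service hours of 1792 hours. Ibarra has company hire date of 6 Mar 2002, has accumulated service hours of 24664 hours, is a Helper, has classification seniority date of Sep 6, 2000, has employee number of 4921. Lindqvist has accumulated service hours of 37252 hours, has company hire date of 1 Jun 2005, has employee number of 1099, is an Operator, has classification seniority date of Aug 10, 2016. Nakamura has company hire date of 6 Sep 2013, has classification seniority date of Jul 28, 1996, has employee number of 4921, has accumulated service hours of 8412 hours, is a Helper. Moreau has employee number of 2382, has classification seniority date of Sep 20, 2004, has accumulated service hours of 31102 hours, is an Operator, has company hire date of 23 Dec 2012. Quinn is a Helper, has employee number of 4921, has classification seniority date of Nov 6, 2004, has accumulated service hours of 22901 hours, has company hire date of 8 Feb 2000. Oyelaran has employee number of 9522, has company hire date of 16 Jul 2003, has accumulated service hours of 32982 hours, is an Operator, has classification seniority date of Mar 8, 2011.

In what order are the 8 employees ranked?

By classification: Lindqvist, Moreau, Vasquez and Oyelaran (Operator); then Quinn, Ibarra, Nakamura and Ruiz (Helper).
Among Lindqvist, Moreau, Vasquez and Oyelaran, by employee number (lower first): Lindqvist (1099) before Moreau and Vasquez (2382) before Oyelaran (9522).
Among Moreau and Vasquez, by classification seniority date (later first): Moreau (Sep 20, 2004) before Vasquez (Sep 3, 1996).
Among Quinn, Ibarra, Nakamura and Ruiz, by employee number (lower first): Quinn, Ibarra and Nakamura (4921) before Ruiz (8807).
Among Quinn, Ibarra and Nakamura, by classification seniority date (later first): Quinn (Nov 6, 2004) before Ibarra (Sep 6, 2000) before Nakamura (Jul 28, 1996).
Full order: Lindqvist, Moreau, Vasquez, Oyelaran, Quinn, Ibarra, Nakamura, Ruiz.

Lindqvist, Moreau, Vasquez, Oyelaran, Quinn, Ibarra, Nakamura, Ruiz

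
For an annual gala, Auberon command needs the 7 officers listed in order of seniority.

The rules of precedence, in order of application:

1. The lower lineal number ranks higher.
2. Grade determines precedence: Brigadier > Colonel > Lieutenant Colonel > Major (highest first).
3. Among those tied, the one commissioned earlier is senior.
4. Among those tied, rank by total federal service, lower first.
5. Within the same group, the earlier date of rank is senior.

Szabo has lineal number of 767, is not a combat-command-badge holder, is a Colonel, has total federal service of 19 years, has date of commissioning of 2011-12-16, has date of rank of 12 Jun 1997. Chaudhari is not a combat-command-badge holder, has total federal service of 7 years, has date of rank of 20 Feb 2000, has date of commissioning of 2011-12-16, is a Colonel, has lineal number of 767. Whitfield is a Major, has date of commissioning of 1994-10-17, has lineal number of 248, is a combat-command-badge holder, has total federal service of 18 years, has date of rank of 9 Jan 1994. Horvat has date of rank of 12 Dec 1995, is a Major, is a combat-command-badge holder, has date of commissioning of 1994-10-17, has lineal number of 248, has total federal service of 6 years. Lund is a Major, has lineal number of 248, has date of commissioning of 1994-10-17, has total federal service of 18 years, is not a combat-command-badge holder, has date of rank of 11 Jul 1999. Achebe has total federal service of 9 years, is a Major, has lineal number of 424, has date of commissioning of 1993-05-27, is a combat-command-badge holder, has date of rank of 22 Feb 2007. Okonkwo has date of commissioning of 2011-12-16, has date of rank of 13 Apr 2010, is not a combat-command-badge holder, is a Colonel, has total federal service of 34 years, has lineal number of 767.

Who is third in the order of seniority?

By lineal number (lower first): Horvat, Whitfield and Lund (each 248); then Achebe (424); then Chaudhari, Szabo and Okonkwo (each 767).
Horvat, Whitfield and Lund are each Major, so the next rule applies.
Horvat, Whitfield and Lund all have date of commissioning 1994-10-17, so the next rule applies.
Among Horvat, Whitfield and Lund, by total federal service (lower first): Horvat (6 years) before Whitfield and Lund (18 years).
Among Whitfield and Lund, by date of rank (earlier first): Whitfield (9 Jan 1994) before Lund (11 Jul 1999).
Chaudhari, Szabo and Okonkwo are each Colonel, so the next rule applies.
Chaudhari, Szabo and Okonkwo all have date of commissioning 2011-12-16, so the next rule applies.
Among Chaudhari, Szabo and Okonkwo, by total federal service (lower first): Chaudhari (7 years) before Szabo (19 years) before Okonkwo (34 years).
Order: Horvat, Whitfield, Lund, Achebe, Chaudhari, Szabo, Okonkwo.

Lund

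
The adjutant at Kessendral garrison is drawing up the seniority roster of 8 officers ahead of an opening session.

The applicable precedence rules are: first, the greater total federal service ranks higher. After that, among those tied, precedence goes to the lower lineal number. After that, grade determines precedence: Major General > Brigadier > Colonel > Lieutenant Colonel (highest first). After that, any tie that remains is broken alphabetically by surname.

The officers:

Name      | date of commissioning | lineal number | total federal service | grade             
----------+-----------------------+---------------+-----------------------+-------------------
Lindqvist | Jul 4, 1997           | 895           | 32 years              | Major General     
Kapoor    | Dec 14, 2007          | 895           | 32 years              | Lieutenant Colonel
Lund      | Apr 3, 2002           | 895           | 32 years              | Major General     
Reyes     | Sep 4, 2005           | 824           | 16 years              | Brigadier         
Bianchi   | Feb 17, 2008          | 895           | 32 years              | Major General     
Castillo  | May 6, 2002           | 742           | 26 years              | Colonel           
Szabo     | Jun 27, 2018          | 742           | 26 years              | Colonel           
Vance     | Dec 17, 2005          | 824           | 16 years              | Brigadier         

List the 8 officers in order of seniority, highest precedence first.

By total federal service (higher first): Bianchi, Lindqvist, Lund and Kapoor (each 32 years); then Castillo and Szabo (both 26 years); then Reyes and Vance (both 16 years).
Bianchi, Lindqvist, Lund and Kapoor all have lineal number 895, so the next rule applies.
Among Bianchi, Lindqvist, Lund and Kapoor, by grade: Bianchi, Lindqvist and Lund (Major General) before Kapoor (Lieutenant Colonel).
Among Bianchi, Lindqvist and Lund, alphabetically by surname: Bianchi before Lindqvist before Lund.
Castillo and Szabo both have lineal number 742, so the next rule applies.
Castillo and Szabo are each Colonel, so the next rule applies.
Among Castillo and Szabo, alphabetically by surname: Castillo before Szabo.
Reyes and Vance both have lineal number 824, so the next rule applies.
Reyes and Vance are each Brigadier, so the next rule applies.
Among Reyes and Vance, alphabetically by surname: Reyes before Vance.
Full order: Bianchi, Lindqvist, Lund, Kapoor, Castillo, Szabo, Reyes, Vance.

Bianchi, Lindqvist, Lund, Kapoor, Castillo, Szabo, Reyes, Vance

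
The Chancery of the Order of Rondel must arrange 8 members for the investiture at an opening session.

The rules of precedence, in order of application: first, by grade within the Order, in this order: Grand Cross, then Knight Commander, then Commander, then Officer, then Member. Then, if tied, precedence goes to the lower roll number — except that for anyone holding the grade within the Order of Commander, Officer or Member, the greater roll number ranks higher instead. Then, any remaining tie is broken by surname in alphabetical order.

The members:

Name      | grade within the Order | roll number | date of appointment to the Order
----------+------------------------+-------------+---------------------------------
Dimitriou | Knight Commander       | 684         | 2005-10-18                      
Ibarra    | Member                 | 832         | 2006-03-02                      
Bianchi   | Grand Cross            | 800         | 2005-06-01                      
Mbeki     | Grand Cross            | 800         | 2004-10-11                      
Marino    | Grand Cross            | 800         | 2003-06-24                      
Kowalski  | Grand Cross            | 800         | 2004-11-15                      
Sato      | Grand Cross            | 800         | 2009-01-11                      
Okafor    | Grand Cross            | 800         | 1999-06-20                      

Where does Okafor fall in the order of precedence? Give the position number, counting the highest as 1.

5

By grade within the Order: Bianchi, Kowalski, Marino, Mbeki, Okafor and Sato (Grand Cross); then Dimitriou (Knight Commander); then Ibarra (Member).
Bianchi, Kowalski, Marino, Mbeki, Okafor and Sato all have roll number 800, so the next rule applies.
Among Bianchi, Kowalski, Marino, Mbeki, Okafor and Sato, alphabetically by surname: Bianchi before Kowalski before Marino before Mbeki before Okafor before Sato.
Order: Bianchi, Kowalski, Marino, Mbeki, Okafor, Sato, Dimitriou, Ibarra. So position 5.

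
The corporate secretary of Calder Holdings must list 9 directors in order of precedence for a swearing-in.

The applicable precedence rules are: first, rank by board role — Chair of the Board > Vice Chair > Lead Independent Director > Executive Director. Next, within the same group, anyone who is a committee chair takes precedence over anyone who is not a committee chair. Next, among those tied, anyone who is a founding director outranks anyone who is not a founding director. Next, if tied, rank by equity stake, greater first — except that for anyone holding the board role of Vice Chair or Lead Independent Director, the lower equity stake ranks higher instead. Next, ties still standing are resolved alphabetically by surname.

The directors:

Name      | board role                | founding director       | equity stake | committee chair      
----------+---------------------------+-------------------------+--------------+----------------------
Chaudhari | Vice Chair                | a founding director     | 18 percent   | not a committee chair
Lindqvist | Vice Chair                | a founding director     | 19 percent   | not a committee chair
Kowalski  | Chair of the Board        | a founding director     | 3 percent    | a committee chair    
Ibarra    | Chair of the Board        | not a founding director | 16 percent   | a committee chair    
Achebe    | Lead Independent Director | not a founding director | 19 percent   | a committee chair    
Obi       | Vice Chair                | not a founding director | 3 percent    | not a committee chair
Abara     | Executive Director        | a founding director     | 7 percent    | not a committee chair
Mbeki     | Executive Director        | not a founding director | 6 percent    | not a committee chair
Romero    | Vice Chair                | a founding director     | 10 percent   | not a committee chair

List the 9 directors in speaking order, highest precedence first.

Kowalski, Ibarra, Romero, Chaudhari, Lindqvist, Obi, Achebe, Abara, Mbeki

By board role: Kowalski and Ibarra (Chair of the Board); then Romero, Chaudhari, Lindqvist and Obi (Vice Chair); then Achebe (Lead Independent Director); then Abara and Mbeki (Executive Director).
Kowalski and Ibarra are each a committee chair, so the next rule applies.
Among Kowalski and Ibarra, a founding director before not a founding director: Kowalski (a founding director) before Ibarra (not a founding director).
Romero, Chaudhari, Lindqvist and Obi are each not a committee chair, so the next rule applies.
Among Romero, Chaudhari, Lindqvist and Obi, a founding director before not a founding director: Romero, Chaudhari and Lindqvist (a founding director) before Obi (not a founding director).
Among Romero, Chaudhari and Lindqvist, by equity stake (lower first) (reversed rule for this group): Romero (10 percent) before Chaudhari (18 percent) before Lindqvist (19 percent).
Abara and Mbeki are each not a committee chair, so the next rule applies.
Among Abara and Mbeki, a founding director before not a founding director: Abara (a founding director) before Mbeki (not a founding director).
Full order: Kowalski, Ibarra, Romero, Chaudhari, Lindqvist, Obi, Achebe, Abara, Mbeki.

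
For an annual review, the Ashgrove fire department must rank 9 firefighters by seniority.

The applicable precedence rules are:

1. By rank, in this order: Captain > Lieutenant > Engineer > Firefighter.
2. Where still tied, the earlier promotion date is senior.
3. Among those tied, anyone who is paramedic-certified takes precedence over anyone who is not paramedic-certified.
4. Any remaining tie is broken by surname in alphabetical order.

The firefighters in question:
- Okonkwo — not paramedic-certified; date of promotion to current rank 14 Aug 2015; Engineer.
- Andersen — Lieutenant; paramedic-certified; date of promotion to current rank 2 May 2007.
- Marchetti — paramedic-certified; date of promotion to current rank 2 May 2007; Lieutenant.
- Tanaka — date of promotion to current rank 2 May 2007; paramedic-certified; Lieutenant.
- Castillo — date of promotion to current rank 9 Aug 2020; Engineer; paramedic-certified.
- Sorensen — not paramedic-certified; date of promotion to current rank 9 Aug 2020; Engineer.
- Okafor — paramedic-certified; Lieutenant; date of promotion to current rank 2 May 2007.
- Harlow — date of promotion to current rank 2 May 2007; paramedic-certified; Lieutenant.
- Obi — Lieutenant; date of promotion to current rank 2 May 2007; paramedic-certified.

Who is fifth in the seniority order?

Okafor

By rank: Andersen, Harlow, Marchetti, Obi, Okafor and Tanaka (Lieutenant); then Okonkwo, Castillo and Sorensen (Engineer).
Andersen, Harlow, Marchetti, Obi, Okafor and Tanaka all have date of promotion to current rank 2 May 2007, so the next rule applies.
Andersen, Harlow, Marchetti, Obi, Okafor and Tanaka are each paramedic-certified, so the next rule applies.
Among Andersen, Harlow, Marchetti, Obi, Okafor and Tanaka, alphabetically by surname: Andersen before Harlow before Marchetti before Obi before Okafor before Tanaka.
Among Okonkwo, Castillo and Sorensen, by date of promotion to current rank (earlier first): Okonkwo (14 Aug 2015) before Castillo and Sorensen (9 Aug 2020).
Among Castillo and Sorensen, paramedic-certified before not paramedic-certified: Castillo (paramedic-certified) before Sorensen (not paramedic-certified).
Order: Andersen, Harlow, Marchetti, Obi, Okafor, Tanaka, Okonkwo, Castillo, Sorensen.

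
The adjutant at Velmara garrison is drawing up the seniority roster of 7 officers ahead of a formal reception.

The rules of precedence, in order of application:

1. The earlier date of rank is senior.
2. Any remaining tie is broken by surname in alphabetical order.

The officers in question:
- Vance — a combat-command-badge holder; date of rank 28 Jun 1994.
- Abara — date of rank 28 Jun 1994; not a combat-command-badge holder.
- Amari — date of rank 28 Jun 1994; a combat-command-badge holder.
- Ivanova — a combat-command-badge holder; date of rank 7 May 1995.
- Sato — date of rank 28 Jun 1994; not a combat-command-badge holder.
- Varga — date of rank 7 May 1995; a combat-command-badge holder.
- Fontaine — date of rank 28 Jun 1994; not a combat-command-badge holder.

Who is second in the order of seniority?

By date of rank (earlier first): Abara, Amari, Fontaine, Sato and Vance (each 28 Jun 1994); then Ivanova and Varga (both 7 May 1995).
Among Abara, Amari, Fontaine, Sato and Vance, alphabetically by surname: Abara before Amari before Fontaine before Sato before Vance.
Among Ivanova and Varga, alphabetically by surname: Ivanova before Varga.
Order: Abara, Amari, Fontaine, Sato, Vance, Ivanova, Varga.

Amari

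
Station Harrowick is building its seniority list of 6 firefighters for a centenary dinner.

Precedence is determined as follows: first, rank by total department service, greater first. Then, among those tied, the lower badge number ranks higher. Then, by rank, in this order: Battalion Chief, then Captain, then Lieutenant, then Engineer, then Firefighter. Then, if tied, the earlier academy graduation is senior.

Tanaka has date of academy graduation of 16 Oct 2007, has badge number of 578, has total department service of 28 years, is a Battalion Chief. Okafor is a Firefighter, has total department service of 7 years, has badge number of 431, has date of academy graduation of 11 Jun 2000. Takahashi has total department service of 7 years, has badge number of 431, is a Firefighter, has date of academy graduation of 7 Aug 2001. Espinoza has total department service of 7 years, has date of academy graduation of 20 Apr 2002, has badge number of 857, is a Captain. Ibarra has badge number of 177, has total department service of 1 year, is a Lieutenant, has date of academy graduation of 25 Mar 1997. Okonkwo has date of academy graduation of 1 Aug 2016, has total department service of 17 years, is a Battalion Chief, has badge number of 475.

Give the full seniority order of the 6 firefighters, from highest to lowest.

Tanaka, Okonkwo, Okafor, Takahashi, Espinoza, Ibarra

By total department service (higher first): Tanaka (28 years); then Okonkwo (17 years); then Okafor, Takahashi and Espinoza (each 7 years); then Ibarra (1 year).
Among Okafor, Takahashi and Espinoza, by badge number (lower first): Okafor and Takahashi (431) before Espinoza (857).
Okafor and Takahashi are each Firefighter, so the next rule applies.
Among Okafor and Takahashi, by date of academy graduation (earlier first): Okafor (11 Jun 2000) before Takahashi (7 Aug 2001).
Full order: Tanaka, Okonkwo, Okafor, Takahashi, Espinoza, Ibarra.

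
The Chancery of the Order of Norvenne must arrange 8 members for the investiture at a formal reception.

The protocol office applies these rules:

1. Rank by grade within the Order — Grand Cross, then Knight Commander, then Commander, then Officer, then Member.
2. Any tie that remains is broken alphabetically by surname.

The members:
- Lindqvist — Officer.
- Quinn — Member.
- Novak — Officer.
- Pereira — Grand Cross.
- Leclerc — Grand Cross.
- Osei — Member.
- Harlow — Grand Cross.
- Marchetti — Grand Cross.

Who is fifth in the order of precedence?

By grade within the Order: Harlow, Leclerc, Marchetti and Pereira (Grand Cross); then Lindqvist and Novak (Officer); then Osei and Quinn (Member).
Among Harlow, Leclerc, Marchetti and Pereira, alphabetically by surname: Harlow before Leclerc before Marchetti before Pereira.
Among Lindqvist and Novak, alphabetically by surname: Lindqvist before Novak.
Among Osei and Quinn, alphabetically by surname: Osei before Quinn.
Order: Harlow, Leclerc, Marchetti, Pereira, Lindqvist, Novak, Osei, Quinn.

Lindqvist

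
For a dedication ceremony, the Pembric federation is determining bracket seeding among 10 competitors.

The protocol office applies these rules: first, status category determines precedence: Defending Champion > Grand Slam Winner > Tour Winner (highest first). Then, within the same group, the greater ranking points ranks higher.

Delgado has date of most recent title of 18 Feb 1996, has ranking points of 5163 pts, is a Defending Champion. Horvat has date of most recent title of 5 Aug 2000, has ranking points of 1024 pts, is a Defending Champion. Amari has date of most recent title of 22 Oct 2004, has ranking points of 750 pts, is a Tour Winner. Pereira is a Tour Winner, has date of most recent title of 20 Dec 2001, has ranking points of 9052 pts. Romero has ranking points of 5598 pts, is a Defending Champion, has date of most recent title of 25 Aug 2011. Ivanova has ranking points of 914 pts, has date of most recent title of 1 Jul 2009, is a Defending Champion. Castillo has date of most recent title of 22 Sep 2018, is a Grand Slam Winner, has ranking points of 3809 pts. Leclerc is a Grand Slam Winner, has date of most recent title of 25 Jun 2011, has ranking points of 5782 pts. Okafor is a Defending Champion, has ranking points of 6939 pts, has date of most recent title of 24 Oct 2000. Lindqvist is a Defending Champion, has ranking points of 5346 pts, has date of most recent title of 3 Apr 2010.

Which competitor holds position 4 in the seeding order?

By status category: Okafor, Romero, Lindqvist, Delgado, Horvat and Ivanova (Defending Champion); then Leclerc and Castillo (Grand Slam Winner); then Pereira and Amari (Tour Winner).
Among Okafor, Romero, Lindqvist, Delgado, Horvat and Ivanova, by ranking points (higher first): Okafor (6939 pts) before Romero (5598 pts) before Lindqvist (5346 pts) before Delgado (5163 pts) before Horvat (1024 pts) before Ivanova (914 pts).
Among Leclerc and Castillo, by ranking points (higher first): Leclerc (5782 pts) before Castillo (3809 pts).
Among Pereira and Amari, by ranking points (higher first): Pereira (9052 pts) before Amari (750 pts).
Order: Okafor, Romero, Lindqvist, Delgado, Horvat, Ivanova, Leclerc, Castillo, Pereira, Amari.

Delgado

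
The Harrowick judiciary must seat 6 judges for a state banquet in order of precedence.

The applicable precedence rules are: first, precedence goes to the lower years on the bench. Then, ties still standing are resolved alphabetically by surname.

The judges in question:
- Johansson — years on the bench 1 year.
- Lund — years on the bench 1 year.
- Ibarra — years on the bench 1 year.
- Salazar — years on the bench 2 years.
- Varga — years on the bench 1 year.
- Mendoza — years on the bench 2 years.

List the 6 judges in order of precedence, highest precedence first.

Ibarra, Johansson, Lund, Varga, Mendoza, Salazar

By years on the bench (lower first): Ibarra, Johansson, Lund and Varga (each 1 year); then Mendoza and Salazar (both 2 years).
Among Ibarra, Johansson, Lund and Varga, alphabetically by surname: Ibarra before Johansson before Lund before Varga.
Among Mendoza and Salazar, alphabetically by surname: Mendoza before Salazar.
Full order: Ibarra, Johansson, Lund, Varga, Mendoza, Salazar.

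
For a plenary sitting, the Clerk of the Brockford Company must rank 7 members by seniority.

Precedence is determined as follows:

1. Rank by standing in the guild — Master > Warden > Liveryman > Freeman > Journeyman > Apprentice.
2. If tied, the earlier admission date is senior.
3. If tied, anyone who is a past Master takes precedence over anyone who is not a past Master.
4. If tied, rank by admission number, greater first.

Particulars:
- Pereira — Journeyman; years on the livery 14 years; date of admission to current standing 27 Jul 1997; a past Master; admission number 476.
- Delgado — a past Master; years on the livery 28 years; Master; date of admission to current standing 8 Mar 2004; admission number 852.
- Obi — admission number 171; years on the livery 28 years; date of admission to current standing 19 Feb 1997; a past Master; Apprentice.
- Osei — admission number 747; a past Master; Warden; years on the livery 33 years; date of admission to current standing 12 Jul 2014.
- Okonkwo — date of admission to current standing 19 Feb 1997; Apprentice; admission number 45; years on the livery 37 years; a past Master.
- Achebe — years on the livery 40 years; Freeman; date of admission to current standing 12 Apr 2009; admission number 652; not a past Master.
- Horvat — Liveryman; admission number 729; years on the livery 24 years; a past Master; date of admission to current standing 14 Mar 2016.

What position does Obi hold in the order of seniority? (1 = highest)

6

By standing in the guild: Delgado (Master); then Osei (Warden); then Horvat (Liveryman); then Achebe (Freeman); then Pereira (Journeyman); then Obi and Okonkwo (Apprentice).
Obi and Okonkwo both have date of admission to current standing 19 Feb 1997, so the next rule applies.
Obi and Okonkwo are each a past Master, so the next rule applies.
Among Obi and Okonkwo, by admission number (higher first): Obi (171) before Okonkwo (45).
Order: Delgado, Osei, Horvat, Achebe, Pereira, Obi, Okonkwo. So position 6.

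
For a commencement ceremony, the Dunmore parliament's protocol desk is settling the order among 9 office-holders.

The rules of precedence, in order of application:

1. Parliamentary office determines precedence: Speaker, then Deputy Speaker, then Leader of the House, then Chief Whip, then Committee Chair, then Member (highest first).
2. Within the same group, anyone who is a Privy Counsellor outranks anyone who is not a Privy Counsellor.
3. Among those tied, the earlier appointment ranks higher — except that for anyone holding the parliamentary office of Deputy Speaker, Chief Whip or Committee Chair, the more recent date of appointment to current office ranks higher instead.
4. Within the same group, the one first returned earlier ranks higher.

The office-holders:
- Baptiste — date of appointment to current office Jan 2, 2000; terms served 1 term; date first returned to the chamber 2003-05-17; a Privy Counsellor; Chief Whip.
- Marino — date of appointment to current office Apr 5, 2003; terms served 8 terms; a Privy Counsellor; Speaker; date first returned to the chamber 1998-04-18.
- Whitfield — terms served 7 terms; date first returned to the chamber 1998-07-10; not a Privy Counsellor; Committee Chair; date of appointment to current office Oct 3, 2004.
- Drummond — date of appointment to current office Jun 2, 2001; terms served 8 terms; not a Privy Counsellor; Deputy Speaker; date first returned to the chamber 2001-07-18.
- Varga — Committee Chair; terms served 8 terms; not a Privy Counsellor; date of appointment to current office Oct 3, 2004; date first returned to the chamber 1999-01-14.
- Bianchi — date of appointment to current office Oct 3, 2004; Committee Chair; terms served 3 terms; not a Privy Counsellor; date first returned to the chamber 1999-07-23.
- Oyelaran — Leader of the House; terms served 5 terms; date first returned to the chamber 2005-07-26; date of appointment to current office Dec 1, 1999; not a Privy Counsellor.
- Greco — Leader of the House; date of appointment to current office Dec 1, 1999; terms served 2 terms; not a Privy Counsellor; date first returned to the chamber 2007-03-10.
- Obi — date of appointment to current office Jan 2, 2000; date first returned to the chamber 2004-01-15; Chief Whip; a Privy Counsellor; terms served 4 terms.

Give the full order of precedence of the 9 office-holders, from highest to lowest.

By parliamentary office: Marino (Speaker); then Drummond (Deputy Speaker); then Oyelaran and Greco (Leader of the House); then Baptiste and Obi (Chief Whip); then Whitfield, Varga and Bianchi (Committee Chair).
Oyelaran and Greco are each not a Privy Counsellor, so the next rule applies.
Oyelaran and Greco both have date of appointment to current office Dec 1, 1999, so the next rule applies.
Among Oyelaran and Greco, by date first returned to the chamber (earlier first): Oyelaran (2005-07-26) before Greco (2007-03-10).
Baptiste and Obi are each a Privy Counsellor, so the next rule applies.
Baptiste and Obi both have date of appointment to current office Jan 2, 2000, so the next rule applies.
Among Baptiste and Obi, by date first returned to the chamber (earlier first): Baptiste (2003-05-17) before Obi (2004-01-15).
Whitfield, Varga and Bianchi are each not a Privy Counsellor, so the next rule applies.
Whitfield, Varga and Bianchi all have date of appointment to current office Oct 3, 2004, so the next rule applies.
Among Whitfield, Varga and Bianchi, by date first returned to the chamber (earlier first): Whitfield (1998-07-10) before Varga (1999-01-14) before Bianchi (1999-07-23).
Full order: Marino, Drummond, Oyelaran, Greco, Baptiste, Obi, Whitfield, Varga, Bianchi.

Marino, Drummond, Oyelaran, Greco, Baptiste, Obi, Whitfield, Varga, Bianchi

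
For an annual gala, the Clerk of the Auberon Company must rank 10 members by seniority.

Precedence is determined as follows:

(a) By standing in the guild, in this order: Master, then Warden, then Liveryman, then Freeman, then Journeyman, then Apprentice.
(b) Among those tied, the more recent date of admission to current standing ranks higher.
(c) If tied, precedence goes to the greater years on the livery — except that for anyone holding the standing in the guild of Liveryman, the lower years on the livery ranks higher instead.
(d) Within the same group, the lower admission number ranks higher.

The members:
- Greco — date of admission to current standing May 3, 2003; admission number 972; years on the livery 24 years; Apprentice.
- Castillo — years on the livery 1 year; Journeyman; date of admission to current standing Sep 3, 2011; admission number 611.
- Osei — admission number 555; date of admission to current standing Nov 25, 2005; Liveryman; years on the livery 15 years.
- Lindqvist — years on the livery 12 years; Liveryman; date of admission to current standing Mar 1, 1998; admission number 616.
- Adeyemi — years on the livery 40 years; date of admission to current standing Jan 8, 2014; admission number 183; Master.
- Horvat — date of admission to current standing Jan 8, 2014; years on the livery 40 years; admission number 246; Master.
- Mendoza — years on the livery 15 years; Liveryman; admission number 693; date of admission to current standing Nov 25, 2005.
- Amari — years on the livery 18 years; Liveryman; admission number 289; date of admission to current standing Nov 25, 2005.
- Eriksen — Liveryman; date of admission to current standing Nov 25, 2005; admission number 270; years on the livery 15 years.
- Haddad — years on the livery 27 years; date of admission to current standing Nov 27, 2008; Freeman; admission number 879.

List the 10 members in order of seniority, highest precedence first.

Adeyemi, Horvat, Eriksen, Osei, Mendoza, Amari, Lindqvist, Haddad, Castillo, Greco

By standing in the guild: Adeyemi and Horvat (Master); then Eriksen, Osei, Mendoza, Amari and Lindqvist (Liveryman); then Haddad (Freeman); then Castillo (Journeyman); then Greco (Apprentice).
Adeyemi and Horvat both have date of admission to current standing Jan 8, 2014, so the next rule applies.
Adeyemi and Horvat both have years on the livery 40 years, so the next rule applies.
Among Adeyemi and Horvat, by admission number (lower first): Adeyemi (183) before Horvat (246).
Among Eriksen, Osei, Mendoza, Amari and Lindqvist, by date of admission to current standing (later first): Eriksen, Osei, Mendoza and Amari (Nov 25, 2005) before Lindqvist (Mar 1, 1998).
Among Eriksen, Osei, Mendoza and Amari, by years on the livery (lower first) (reversed rule for this group): Eriksen, Osei and Mendoza (15 years) before Amari (18 years).
Among Eriksen, Osei and Mendoza, by admission number (lower first): Eriksen (270) before Osei (555) before Mendoza (693).
Full order: Adeyemi, Horvat, Eriksen, Osei, Mendoza, Amari, Lindqvist, Haddad, Castillo, Greco.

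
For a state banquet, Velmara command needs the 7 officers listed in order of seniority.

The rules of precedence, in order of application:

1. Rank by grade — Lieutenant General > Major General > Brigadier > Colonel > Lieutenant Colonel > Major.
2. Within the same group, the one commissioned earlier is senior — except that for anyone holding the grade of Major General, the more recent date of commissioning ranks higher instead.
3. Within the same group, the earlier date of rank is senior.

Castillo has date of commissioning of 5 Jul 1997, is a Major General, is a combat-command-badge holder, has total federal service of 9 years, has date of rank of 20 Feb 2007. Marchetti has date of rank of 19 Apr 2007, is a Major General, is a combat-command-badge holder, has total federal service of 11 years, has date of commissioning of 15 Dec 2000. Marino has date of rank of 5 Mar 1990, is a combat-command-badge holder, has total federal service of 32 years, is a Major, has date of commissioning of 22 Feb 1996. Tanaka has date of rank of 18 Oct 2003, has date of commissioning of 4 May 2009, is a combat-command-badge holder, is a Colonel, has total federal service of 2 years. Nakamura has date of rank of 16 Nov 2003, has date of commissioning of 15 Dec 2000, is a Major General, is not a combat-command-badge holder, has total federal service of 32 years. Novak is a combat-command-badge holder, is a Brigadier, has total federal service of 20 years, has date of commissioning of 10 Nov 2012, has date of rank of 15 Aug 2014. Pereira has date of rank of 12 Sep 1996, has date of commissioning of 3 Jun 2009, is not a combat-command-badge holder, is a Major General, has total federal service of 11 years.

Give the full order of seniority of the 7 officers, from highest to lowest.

Pereira, Nakamura, Marchetti, Castillo, Novak, Tanaka, Marino

By grade: Pereira, Nakamura, Marchetti and Castillo (Major General); then Novak (Brigadier); then Tanaka (Colonel); then Marino (Major).
Among Pereira, Nakamura, Marchetti and Castillo, by date of commissioning (later first) (reversed rule for this group): Pereira (3 Jun 2009) before Nakamura and Marchetti (15 Dec 2000) before Castillo (5 Jul 1997).
Among Nakamura and Marchetti, by date of rank (earlier first): Nakamura (16 Nov 2003) before Marchetti (19 Apr 2007).
Full order: Pereira, Nakamura, Marchetti, Castillo, Novak, Tanaka, Marino.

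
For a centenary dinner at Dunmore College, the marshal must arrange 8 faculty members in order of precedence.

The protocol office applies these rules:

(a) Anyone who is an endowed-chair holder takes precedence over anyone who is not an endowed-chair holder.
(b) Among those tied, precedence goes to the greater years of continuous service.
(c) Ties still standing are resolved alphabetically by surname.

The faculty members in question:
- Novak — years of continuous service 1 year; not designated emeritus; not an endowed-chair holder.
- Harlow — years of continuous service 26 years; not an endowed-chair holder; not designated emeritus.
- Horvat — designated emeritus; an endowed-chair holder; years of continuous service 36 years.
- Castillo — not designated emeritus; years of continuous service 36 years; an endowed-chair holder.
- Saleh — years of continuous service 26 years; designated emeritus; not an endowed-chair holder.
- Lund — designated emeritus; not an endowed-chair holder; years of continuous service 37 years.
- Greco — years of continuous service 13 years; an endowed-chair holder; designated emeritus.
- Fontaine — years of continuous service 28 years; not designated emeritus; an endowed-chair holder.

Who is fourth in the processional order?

By the first rule: Castillo, Horvat, Fontaine and Greco (each an endowed-chair holder); then Lund, Harlow, Saleh and Novak (each not an endowed-chair holder).
Among Castillo, Horvat, Fontaine and Greco, by years of continuous service (higher first): Castillo and Horvat (36 years) before Fontaine (28 years) before Greco (13 years).
Among Castillo and Horvat, alphabetically by surname: Castillo before Horvat.
Among Lund, Harlow, Saleh and Novak, by years of continuous service (higher first): Lund (37 years) before Harlow and Saleh (26 years) before Novak (1 year).
Among Harlow and Saleh, alphabetically by surname: Harlow before Saleh.
Order: Castillo, Horvat, Fontaine, Greco, Lund, Harlow, Saleh, Novak.

Greco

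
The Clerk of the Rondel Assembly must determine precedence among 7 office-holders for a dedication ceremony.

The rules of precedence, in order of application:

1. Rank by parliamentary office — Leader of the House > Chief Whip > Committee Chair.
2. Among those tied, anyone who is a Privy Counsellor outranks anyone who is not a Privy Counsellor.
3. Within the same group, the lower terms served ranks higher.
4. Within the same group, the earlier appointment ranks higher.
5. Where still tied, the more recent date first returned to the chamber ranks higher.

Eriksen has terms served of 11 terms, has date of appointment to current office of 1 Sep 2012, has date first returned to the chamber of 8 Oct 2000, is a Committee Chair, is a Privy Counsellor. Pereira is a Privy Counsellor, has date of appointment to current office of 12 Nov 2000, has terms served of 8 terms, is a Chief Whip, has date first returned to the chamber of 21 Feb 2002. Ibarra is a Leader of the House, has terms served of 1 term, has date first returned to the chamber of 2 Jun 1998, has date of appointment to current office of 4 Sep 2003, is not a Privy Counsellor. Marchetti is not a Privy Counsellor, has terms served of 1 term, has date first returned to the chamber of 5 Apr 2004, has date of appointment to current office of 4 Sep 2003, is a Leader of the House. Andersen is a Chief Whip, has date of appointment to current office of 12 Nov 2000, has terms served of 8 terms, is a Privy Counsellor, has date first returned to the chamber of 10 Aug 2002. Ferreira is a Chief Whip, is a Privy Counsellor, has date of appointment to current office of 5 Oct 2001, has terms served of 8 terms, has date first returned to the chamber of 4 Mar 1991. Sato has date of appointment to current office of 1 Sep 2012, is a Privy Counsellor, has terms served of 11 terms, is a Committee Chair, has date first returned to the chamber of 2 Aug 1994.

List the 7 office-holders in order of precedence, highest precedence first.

Marchetti, Ibarra, Andersen, Pereira, Ferreira, Eriksen, Sato

By parliamentary office: Marchetti and Ibarra (Leader of the House); then Andersen, Pereira and Ferreira (Chief Whip); then Eriksen and Sato (Committee Chair).
Marchetti and Ibarra are each not a Privy Counsellor, so the next rule applies.
Marchetti and Ibarra both have terms served 1 term, so the next rule applies.
Marchetti and Ibarra both have date of appointment to current office 4 Sep 2003, so the next rule applies.
Among Marchetti and Ibarra, by date first returned to the chamber (later first): Marchetti (5 Apr 2004) before Ibarra (2 Jun 1998).
Andersen, Pereira and Ferreira are each a Privy Counsellor, so the next rule applies.
Andersen, Pereira and Ferreira all have terms served 8 terms, so the next rule applies.
Among Andersen, Pereira and Ferreira, by date of appointment to current office (earlier first): Andersen and Pereira (12 Nov 2000) before Ferreira (5 Oct 2001).
Among Andersen and Pereira, by date first returned to the chamber (later first): Andersen (10 Aug 2002) before Pereira (21 Feb 2002).
Eriksen and Sato are each a Privy Counsellor, so the next rule applies.
Eriksen and Sato both have terms served 11 terms, so the next rule applies.
Eriksen and Sato both have date of appointment to current office 1 Sep 2012, so the next rule applies.
Among Eriksen and Sato, by date first returned to the chamber (later first): Eriksen (8 Oct 2000) before Sato (2 Aug 1994).
Full order: Marchetti, Ibarra, Andersen, Pereira, Ferreira, Eriksen, Sato.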